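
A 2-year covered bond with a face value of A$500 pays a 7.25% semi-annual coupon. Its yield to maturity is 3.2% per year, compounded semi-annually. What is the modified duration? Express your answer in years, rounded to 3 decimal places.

1.872 years

Periodic yield y = 0.016. First find Macaulay duration:
  t   CF        PV=CF/(1+0.016)^t    t·PV
  1       18.125        17.8396        17.8396
  2       18.125        17.5586        35.1173
  3       18.125        17.2821        51.8463
  4      518.125       486.2501     1,945.0005
  Σ                    538.9304     2,049.8036
P = 538.9304; Macaulay duration = 2,049.8036 / 538.9304 = 3.80347 half-year periods = 1.90173 years.
Modified duration = D_Mac / (1 + y) = 1.90173 / 1.016 = 1.87178 years.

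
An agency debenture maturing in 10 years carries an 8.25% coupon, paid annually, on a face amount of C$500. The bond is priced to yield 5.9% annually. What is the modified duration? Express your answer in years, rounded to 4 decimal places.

7.0034 years

Periodic yield y = 0.059. First find Macaulay duration:
  t   CF        PV=CF/(1+0.059)^t    t·PV
  1        41.25        38.9518        38.9518
  2        41.25        36.7817        73.5634
  3        41.25        34.7325       104.1975
  4        41.25        32.7975       131.1898
  5        41.25        30.9702       154.8511
  6        41.25        29.2448       175.4686
  7        41.25        27.6155       193.3082
  8        41.25        26.0769       208.6153
  9        41.25        24.6241       221.6169
  10      541.25       305.0973     3,050.9726
  Σ                    586.8922     4,352.7353
P = 586.8922; Macaulay duration = 4,352.7353 / 586.8922 = 7.41658 years.
Modified duration = D_Mac / (1 + y) = 7.41658 / 1.059 = 7.00338 years.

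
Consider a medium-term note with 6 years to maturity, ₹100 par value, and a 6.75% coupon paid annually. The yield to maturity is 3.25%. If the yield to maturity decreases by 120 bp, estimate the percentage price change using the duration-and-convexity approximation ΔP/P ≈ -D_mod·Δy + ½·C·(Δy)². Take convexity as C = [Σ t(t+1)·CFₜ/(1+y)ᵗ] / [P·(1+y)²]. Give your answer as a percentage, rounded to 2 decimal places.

With y = 0.0325:
  t   CF        PV=CF/(1+0.0325)^t    t·PV        t(t+1)·PV
  1         6.75         6.5375         6.5375          13.0751
  2         6.75         6.3317        12.6635          37.9905
  3         6.75         6.1324        18.3973          73.5893
  4         6.75         5.9394        23.7577         118.7883
  5         6.75         5.7525        28.7623         172.5737
  6       106.75        88.1105       528.6628       3,700.6398
  Σ                    118.8041       618.7811       4,116.6567
P = 118.8041; D_Mac = 5.20842 yrs; D_mod = 5.04447 yrs; C = 32.50373.
Duration effect: -5.04447 × (-0.012) = +0.060534
Convexity effect: 0.5 × 32.50373 × (-0.012)² = +0.0023403
ΔP/P ≈ +0.060534 + 0.0023403 = +0.062874 = +6.2874%.

+6.29%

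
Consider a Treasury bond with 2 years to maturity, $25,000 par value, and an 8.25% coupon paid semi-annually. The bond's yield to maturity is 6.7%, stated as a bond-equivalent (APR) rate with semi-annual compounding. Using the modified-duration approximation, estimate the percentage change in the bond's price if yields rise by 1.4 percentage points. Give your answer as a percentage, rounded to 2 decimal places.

Periodic yield y = 0.0335. Modified duration first:
  t   CF        PV=CF/(1+0.0335)^t    t·PV
  1     1,031.25       997.8229       997.8229
  2     1,031.25       965.4794     1,930.9587
  3     1,031.25       934.1842     2,802.5526
  4    26,031.25    22,816.7140    91,266.8561
  Σ                 25,714.2005    96,998.1904
P = 25,714.2005; D_Mac = 3.77216 half-year periods = 1.88608 yrs; D_mod = 1.88608/(1+0.0335) = 1.82495 yrs.
ΔP/P ≈ -D_mod · Δy = -1.82495 × (+0.014) = -0.025549 = -2.5549%.

-2.55%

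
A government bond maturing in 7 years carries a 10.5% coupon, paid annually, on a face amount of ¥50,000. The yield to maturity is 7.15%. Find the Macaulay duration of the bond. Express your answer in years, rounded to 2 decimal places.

Periodic yield y = 0.0715. Discount each cash flow and weight by its year:
  t   CF        PV=CF/(1+0.0715)^t    t·PV
  1     5,250.00     4,899.6734     4,899.6734
  2     5,250.00     4,572.7236     9,145.4472
  3     5,250.00     4,267.5909    12,802.7726
  4     5,250.00     3,982.8193    15,931.2772
  5     5,250.00     3,717.0502    18,585.2510
  6     5,250.00     3,469.0156    20,814.0935
  7    55,250.00    34,071.1706   238,498.1940
  Σ                 58,980.0435   320,676.7089
Price P = Σ PV = 58,980.0435.
Macaulay duration = Σ(t·PV) / P = 320,676.7089 / 58,980.0435 = 5.43704 years.

5.44 years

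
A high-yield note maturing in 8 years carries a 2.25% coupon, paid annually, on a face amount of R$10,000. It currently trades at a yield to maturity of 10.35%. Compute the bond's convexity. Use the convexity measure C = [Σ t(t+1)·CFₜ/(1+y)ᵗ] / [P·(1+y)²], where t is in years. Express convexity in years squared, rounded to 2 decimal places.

51.15

With y = 0.1035:
  t   CF        PV=CF/(1+0.1035)^t    t·PV        t(t+1)·PV
  1       225.00       203.8967       203.8967         407.7934
  2       225.00       184.7727       369.5454       1,108.6363
  3       225.00       167.4424       502.3273       2,009.3091
  4       225.00       151.7376       606.9503       3,034.7517
  5       225.00       137.5057       687.5287       4,125.1722
  6       225.00       124.6087       747.6524       5,233.5669
  7       225.00       112.9214       790.4496       6,323.5970
  8    10,225.00     4,650.3390    37,202.7123     334,824.4107
  Σ                  5,733.2243    41,111.0628     357,067.2373
P = 5,733.2243.
Convexity = Σ t(t+1)·PV / [P·(1+y)²] = 357,067.2373 / (5,733.2243 × 1.217712) = 51.14538.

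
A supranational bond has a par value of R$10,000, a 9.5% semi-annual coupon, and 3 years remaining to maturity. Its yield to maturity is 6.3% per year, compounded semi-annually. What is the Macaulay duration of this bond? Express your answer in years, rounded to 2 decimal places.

2.69 years

Periodic yield y = 0.0315. Discount each cash flow and weight by its period:
  t   CF        PV=CF/(1+0.0315)^t    t·PV
  1       475.00       460.4944       460.4944
  2       475.00       446.4318       892.8636
  3       475.00       432.7987     1,298.3960
  4       475.00       419.5818     1,678.3273
  5       475.00       406.7686     2,033.8431
  6    10,475.00     8,696.3826    52,178.2955
  Σ                 10,862.4580    58,542.2201
Price P = Σ PV = 10,862.4580.
Macaulay duration = Σ(t·PV) / P = 58,542.2201 / 10,862.4580 = 5.38941 half-year periods.
In years: 5.38941 / 2 = 2.69470 years.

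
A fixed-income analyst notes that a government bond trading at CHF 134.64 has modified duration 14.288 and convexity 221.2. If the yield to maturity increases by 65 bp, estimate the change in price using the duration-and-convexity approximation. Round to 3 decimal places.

Duration effect: -D_mod·Δy = -14.288 × (+0.0065) = -0.092872
Convexity effect: ½·C·(Δy)² = 0.5 × 221.2 × (0.0065)² = +0.00467285
ΔP/P ≈ -0.092872 + 0.00467285 = -0.08819915
ΔP ≈ 134.64 × (-0.08819915) = -11.875133556.

-CHF 11.875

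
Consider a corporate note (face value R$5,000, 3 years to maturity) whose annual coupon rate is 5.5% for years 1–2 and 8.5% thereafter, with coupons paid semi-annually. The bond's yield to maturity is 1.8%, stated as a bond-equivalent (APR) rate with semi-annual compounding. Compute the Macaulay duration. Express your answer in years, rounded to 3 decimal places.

Periodic yield y = 0.009. Discount each cash flow and weight by its period:
  t   CF        PV=CF/(1+0.009)^t    t·PV
  1       137.50       136.2735       136.2735
  2       137.50       135.0580       270.1160
  3       137.50       133.8533       401.5600
  4       137.50       132.6594       530.6376
  5       212.50       203.1904     1,015.9518
  6     5,212.50     4,939.6829    29,638.0974
  Σ                  5,680.7176    31,992.6364
Price P = Σ PV = 5,680.7176.
Macaulay duration = Σ(t·PV) / P = 31,992.6364 / 5,680.7176 = 5.63179 half-year periods.
In years: 5.63179 / 2 = 2.81590 years.

2.816 years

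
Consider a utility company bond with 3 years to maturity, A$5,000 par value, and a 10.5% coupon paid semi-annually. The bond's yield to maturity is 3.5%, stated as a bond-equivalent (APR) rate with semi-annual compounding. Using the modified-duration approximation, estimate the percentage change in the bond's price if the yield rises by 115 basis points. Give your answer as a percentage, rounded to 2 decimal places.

-3.03%

Periodic yield y = 0.0175. Modified duration first:
  t   CF        PV=CF/(1+0.0175)^t    t·PV
  1       262.50       257.9853       257.9853
  2       262.50       253.5482       507.0963
  3       262.50       249.1874       747.5622
  4       262.50       244.9016       979.6064
  5       262.50       240.6895     1,203.4477
  6     5,262.50     4,742.2626    28,453.5758
  Σ                  5,988.5746    32,149.2736
P = 5,988.5746; D_Mac = 5.36844 half-year periods = 2.68422 yrs; D_mod = 2.68422/(1+0.0175) = 2.63805 yrs.
ΔP/P ≈ -D_mod · Δy = -2.63805 × (+0.0115) = -0.030338 = -3.0338%.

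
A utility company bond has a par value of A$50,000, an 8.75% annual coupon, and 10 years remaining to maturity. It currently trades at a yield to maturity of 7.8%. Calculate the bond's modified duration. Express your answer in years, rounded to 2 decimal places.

6.64 years

Periodic yield y = 0.078. First find Macaulay duration:
  t   CF        PV=CF/(1+0.078)^t    t·PV
  1     4,375.00     4,058.4416     4,058.4416
  2     4,375.00     3,764.7881     7,529.5762
  3     4,375.00     3,492.3823    10,477.1468
  4     4,375.00     3,239.6867    12,958.7468
  5     4,375.00     3,005.2752    15,026.3762
  6     4,375.00     2,787.8249    16,726.9494
  7     4,375.00     2,586.1084    18,102.7591
  8     4,375.00     2,398.9874    19,191.8994
  9     4,375.00     2,225.4058    20,028.6519
  10   54,375.00    25,657.3419   256,573.4190
  Σ                 53,216.2423   380,673.9663
P = 53,216.2423; Macaulay duration = 380,673.9663 / 53,216.2423 = 7.15334 years.
Modified duration = D_Mac / (1 + y) = 7.15334 / 1.078 = 6.63575 years.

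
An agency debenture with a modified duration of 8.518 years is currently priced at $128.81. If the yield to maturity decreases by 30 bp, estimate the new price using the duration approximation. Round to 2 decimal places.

Duration approximation: ΔP/P ≈ -D_mod · Δy = -8.518 × (-0.003) = +0.025554.
New price ≈ 128.81 × (1 + 0.025554) = 132.10161074.

$132.10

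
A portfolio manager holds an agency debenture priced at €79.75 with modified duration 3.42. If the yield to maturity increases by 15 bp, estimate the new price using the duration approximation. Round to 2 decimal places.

€79.34

Duration approximation: ΔP/P ≈ -D_mod · Δy = -3.42 × (+0.0015) = -0.005130.
New price ≈ 79.75 × (1 - 0.005130) = 79.3408825.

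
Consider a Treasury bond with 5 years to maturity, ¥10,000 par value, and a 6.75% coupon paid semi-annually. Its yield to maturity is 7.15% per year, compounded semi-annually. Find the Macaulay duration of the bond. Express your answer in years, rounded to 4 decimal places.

4.3191 years

Periodic yield y = 0.03575. Discount each cash flow and weight by its period:
  t   CF        PV=CF/(1+0.03575)^t    t·PV
  1       337.50       325.8508       325.8508
  2       337.50       314.6037       629.2075
  3       337.50       303.7449       911.2346
  4       337.50       293.2608     1,173.0432
  5       337.50       283.1386     1,415.6930
  6       337.50       273.3658     1,640.1946
  7       337.50       263.9303     1,847.5118
  8       337.50       254.8204     2,038.5634
  9       337.50       246.0250     2,214.2253
  10   10,337.50     7,275.5546    72,755.5458
  Σ                  9,834.2949    84,951.0700
Price P = Σ PV = 9,834.2949.
Macaulay duration = Σ(t·PV) / P = 84,951.0700 / 9,834.2949 = 8.63825 half-year periods.
In years: 8.63825 / 2 = 4.31912 years.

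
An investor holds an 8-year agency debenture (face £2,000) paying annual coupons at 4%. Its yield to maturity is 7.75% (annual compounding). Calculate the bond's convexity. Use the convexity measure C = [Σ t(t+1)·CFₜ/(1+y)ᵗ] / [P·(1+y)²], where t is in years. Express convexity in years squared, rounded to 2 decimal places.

With y = 0.0775:
  t   CF        PV=CF/(1+0.0775)^t    t·PV        t(t+1)·PV
  1        80.00        74.2459        74.2459         148.4919
  2        80.00        68.9057       137.8115         413.4345
  3        80.00        63.9496       191.8489         767.3958
  4        80.00        59.3500       237.4001       1,187.0004
  5        80.00        55.0812       275.4061       1,652.4368
  6        80.00        51.1195       306.7168       2,147.0176
  7        80.00        47.4427       332.0986       2,656.7890
  8     2,080.00     1,144.7881     9,158.3048      82,424.7428
  Σ                  1,564.8828    10,713.8328      91,397.3087
P = 1,564.8828.
Convexity = Σ t(t+1)·PV / [P·(1+y)²] = 91,397.3087 / (1,564.8828 × 1.161006) = 50.30568.

50.31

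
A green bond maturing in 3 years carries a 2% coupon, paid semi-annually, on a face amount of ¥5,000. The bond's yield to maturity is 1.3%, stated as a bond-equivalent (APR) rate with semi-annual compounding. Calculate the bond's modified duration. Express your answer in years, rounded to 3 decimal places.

2.909 years

Periodic yield y = 0.0065. First find Macaulay duration:
  t   CF        PV=CF/(1+0.0065)^t    t·PV
  1        50.00        49.6771        49.6771
  2        50.00        49.3563        98.7126
  3        50.00        49.0375       147.1126
  4        50.00        48.7209       194.8834
  5        50.00        48.4062       242.0311
  6     5,050.00     4,857.4541    29,144.7244
  Σ                  5,102.6521    29,877.1412
P = 5,102.6521; Macaulay duration = 29,877.1412 / 5,102.6521 = 5.85522 half-year periods = 2.92761 years.
Modified duration = D_Mac / (1 + y) = 2.92761 / 1.0065 = 2.90870 years.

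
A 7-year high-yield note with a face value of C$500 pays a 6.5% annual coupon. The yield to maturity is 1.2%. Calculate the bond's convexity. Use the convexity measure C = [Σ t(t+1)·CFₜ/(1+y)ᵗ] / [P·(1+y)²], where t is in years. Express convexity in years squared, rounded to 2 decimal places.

44.53

With y = 0.012:
  t   CF        PV=CF/(1+0.012)^t    t·PV        t(t+1)·PV
  1        32.50        32.1146        32.1146          64.2292
  2        32.50        31.7338        63.4676         190.4029
  3        32.50        31.3575        94.0726         376.2903
  4        32.50        30.9857       123.9428         619.7140
  5        32.50        30.6183       153.0914         918.5484
  6        32.50        30.2552       181.5313       1,270.7192
  7       532.50       489.8420     3,428.8940      27,431.1523
  Σ                    676.9072     4,077.1144      30,871.0564
P = 676.9072.
Convexity = Σ t(t+1)·PV / [P·(1+y)²] = 30,871.0564 / (676.9072 × 1.024144) = 44.53089.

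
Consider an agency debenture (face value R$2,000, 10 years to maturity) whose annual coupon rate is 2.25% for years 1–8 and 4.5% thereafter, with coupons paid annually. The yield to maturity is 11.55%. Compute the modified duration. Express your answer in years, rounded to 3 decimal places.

7.648 years

Periodic yield y = 0.1155. First find Macaulay duration:
  t   CF        PV=CF/(1+0.1155)^t    t·PV
  1        45.00        40.3407        40.3407
  2        45.00        36.1637        72.3275
  3        45.00        32.4193        97.2579
  4        45.00        29.0626       116.2503
  5        45.00        26.0534       130.2671
  6        45.00        23.3558       140.1349
  7        45.00        20.9375       146.5627
  8        45.00        18.7696       150.1571
  9        90.00        33.6524       302.8718
  10    2,090.00       700.5684     7,005.6839
  Σ                    961.3235     8,201.8540
P = 961.3235; Macaulay duration = 8,201.8540 / 961.3235 = 8.53184 years.
Modified duration = D_Mac / (1 + y) = 8.53184 / 1.1155 = 7.64844 years.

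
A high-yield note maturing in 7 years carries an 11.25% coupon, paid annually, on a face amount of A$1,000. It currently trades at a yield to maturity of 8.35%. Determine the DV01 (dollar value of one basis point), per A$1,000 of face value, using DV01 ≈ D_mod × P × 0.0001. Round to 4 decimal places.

Periodic yield y = 0.0835.
  t   CF        PV=CF/(1+0.0835)^t    t·PV
  1       112.50       103.8302       103.8302
  2       112.50        95.8285       191.6570
  3       112.50        88.4435       265.3304
  4       112.50        81.6276       326.5103
  5       112.50        75.3369       376.6847
  6       112.50        69.5311       417.1865
  7     1,112.50       634.5964     4,442.1749
  Σ                  1,149.1942     6,123.3739
P = 1,149.1942; D_Mac = 5.32841 yrs; D_mod = 4.91777 yrs.
DV01 ≈ 4.91777 × 1,149.1942 × 0.0001 = 0.565148.

A$0.5651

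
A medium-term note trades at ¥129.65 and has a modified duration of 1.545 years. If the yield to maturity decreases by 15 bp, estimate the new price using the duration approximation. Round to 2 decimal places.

¥129.95

Duration approximation: ΔP/P ≈ -D_mod · Δy = -1.545 × (-0.0015) = +0.0023175.
New price ≈ 129.65 × (1 + 0.0023175) = 129.950463875.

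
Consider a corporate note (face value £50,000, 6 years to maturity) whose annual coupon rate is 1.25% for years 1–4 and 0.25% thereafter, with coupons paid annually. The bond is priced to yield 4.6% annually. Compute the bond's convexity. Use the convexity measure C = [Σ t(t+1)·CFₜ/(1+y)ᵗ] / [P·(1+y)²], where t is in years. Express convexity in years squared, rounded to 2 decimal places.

36.73

With y = 0.046:
  t   CF        PV=CF/(1+0.046)^t    t·PV        t(t+1)·PV
  1       625.00       597.5143       597.5143       1,195.0287
  2       625.00       571.2374     1,142.4748       3,427.4245
  3       625.00       546.1161     1,638.3482       6,553.3930
  4       625.00       522.0995     2,088.3980      10,441.9900
  5       125.00        99.8278       499.1391       2,994.8346
  6    50,125.00    38,270.5125   229,623.0752   1,607,361.5262
  Σ                 40,607.3077   235,588.9497   1,631,974.1970
P = 40,607.3077.
Convexity = Σ t(t+1)·PV / [P·(1+y)²] = 1,631,974.1970 / (40,607.3077 × 1.094116) = 36.73210.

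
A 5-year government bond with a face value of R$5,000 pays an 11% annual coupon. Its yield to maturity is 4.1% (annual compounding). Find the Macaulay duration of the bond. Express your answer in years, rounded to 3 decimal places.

Periodic yield y = 0.041. Discount each cash flow and weight by its year:
  t   CF        PV=CF/(1+0.041)^t    t·PV
  1       550.00       528.3381       528.3381
  2       550.00       507.5294     1,015.0589
  3       550.00       487.5403     1,462.6208
  4       550.00       468.3384     1,873.3536
  5     5,550.00     4,539.8273    22,699.1367
  Σ                  6,531.5736    27,578.5081
Price P = Σ PV = 6,531.5736.
Macaulay duration = Σ(t·PV) / P = 27,578.5081 / 6,531.5736 = 4.22234 years.

4.222 years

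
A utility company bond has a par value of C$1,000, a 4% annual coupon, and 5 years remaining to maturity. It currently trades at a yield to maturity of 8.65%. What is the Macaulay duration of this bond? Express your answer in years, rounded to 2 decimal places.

4.58 years

Periodic yield y = 0.0865. Discount each cash flow and weight by its year:
  t   CF        PV=CF/(1+0.0865)^t    t·PV
  1        40.00        36.8155        36.8155
  2        40.00        33.8845        67.7689
  3        40.00        31.1868        93.5604
  4        40.00        28.7039       114.8156
  5     1,040.00       686.8860     3,434.4302
  Σ                    817.4767     3,747.3906
Price P = Σ PV = 817.4767.
Macaulay duration = Σ(t·PV) / P = 3,747.3906 / 817.4767 = 4.58409 years.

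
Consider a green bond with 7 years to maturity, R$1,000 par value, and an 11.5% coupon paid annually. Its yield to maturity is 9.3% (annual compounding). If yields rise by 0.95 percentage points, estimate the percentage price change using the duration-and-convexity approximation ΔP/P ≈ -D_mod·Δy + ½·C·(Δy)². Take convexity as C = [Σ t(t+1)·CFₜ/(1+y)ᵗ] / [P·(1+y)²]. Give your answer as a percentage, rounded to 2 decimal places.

With y = 0.093:
  t   CF        PV=CF/(1+0.093)^t    t·PV        t(t+1)·PV
  1       115.00       105.2150       105.2150         210.4300
  2       115.00        96.2626       192.5252         577.5755
  3       115.00        88.0719       264.2157       1,056.8628
  4       115.00        80.5781       322.3125       1,611.5626
  5       115.00        73.7220       368.6099       2,211.6596
  6       115.00        67.4492       404.6953       2,832.8668
  7     1,115.00       598.3203     4,188.2421      33,505.9365
  Σ                  1,109.6191     5,845.8156      42,006.8938
P = 1,109.6191; D_Mac = 5.26831 yrs; D_mod = 4.82004 yrs; C = 31.68884.
Duration effect: -4.82004 × (+0.0095) = -0.045790
Convexity effect: 0.5 × 31.68884 × (0.0095)² = +0.0014300
ΔP/P ≈ -0.045790 + 0.0014300 = -0.044360 = -4.4360%.

-4.44%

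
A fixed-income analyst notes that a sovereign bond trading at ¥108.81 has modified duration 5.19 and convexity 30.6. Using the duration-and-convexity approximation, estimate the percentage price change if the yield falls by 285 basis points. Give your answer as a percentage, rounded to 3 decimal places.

Duration effect: -D_mod·Δy = -5.19 × (-0.0285) = +0.147915
Convexity effect: ½·C·(Δy)² = 0.5 × 30.6 × (-0.0285)² = +0.012427425
ΔP/P ≈ +0.147915 + 0.012427425 = +0.160342425
= +16.0342425%.

+16.034%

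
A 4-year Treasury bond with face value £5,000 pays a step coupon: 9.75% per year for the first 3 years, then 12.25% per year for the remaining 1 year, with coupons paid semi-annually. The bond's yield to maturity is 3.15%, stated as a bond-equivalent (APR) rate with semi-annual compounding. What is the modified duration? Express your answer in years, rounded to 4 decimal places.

3.4280 years

Periodic yield y = 0.01575. First find Macaulay duration:
  t   CF        PV=CF/(1+0.01575)^t    t·PV
  1       243.75       239.9705       239.9705
  2       243.75       236.2495       472.4991
  3       243.75       232.5863       697.7589
  4       243.75       228.9799       915.9195
  5       243.75       225.4294     1,127.1468
  6       243.75       221.9339     1,331.6034
  7       306.25       274.5164     1,921.6147
  8     5,306.25     4,682.6647    37,461.3174
  Σ                  6,342.3305    44,167.8302
P = 6,342.3305; Macaulay duration = 44,167.8302 / 6,342.3305 = 6.96397 half-year periods = 3.48199 years.
Modified duration = D_Mac / (1 + y) = 3.48199 / 1.01575 = 3.42800 years.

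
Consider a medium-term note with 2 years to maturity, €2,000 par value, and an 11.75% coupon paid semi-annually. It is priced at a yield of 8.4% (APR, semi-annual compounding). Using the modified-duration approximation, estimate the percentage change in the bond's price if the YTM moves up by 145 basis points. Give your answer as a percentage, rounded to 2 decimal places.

Periodic yield y = 0.042. Modified duration first:
  t   CF        PV=CF/(1+0.042)^t    t·PV
  1       117.50       112.7639       112.7639
  2       117.50       108.2187       216.4375
  3       117.50       103.8567       311.5702
  4     2,117.50     1,796.1911     7,184.7644
  Σ                  2,121.0305     7,825.5361
P = 2,121.0305; D_Mac = 3.68950 half-year periods = 1.84475 yrs; D_mod = 1.84475/(1+0.042) = 1.77039 yrs.
ΔP/P ≈ -D_mod · Δy = -1.77039 × (+0.0145) = -0.025671 = -2.5671%.

-2.57%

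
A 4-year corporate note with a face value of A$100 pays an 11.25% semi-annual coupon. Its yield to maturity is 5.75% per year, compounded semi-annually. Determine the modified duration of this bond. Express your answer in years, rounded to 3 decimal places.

3.299 years

Periodic yield y = 0.02875. First find Macaulay duration:
  t   CF        PV=CF/(1+0.02875)^t    t·PV
  1        5.625         5.4678         5.4678
  2        5.625         5.3150        10.6300
  3        5.625         5.1665        15.4994
  4        5.625         5.0221        20.0883
  5        5.625         4.8817        24.4086
  6        5.625         4.7453        28.4718
  7        5.625         4.6127        32.2888
  8      105.625        84.1953       673.5625
  Σ                    119.4064       810.4172
P = 119.4064; Macaulay duration = 810.4172 / 119.4064 = 6.78705 half-year periods = 3.39353 years.
Modified duration = D_Mac / (1 + y) = 3.39353 / 1.02875 = 3.29869 years.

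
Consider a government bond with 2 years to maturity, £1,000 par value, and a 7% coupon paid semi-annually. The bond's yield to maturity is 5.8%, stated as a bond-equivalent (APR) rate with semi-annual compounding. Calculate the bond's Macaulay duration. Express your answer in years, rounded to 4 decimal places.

1.9021 years

Periodic yield y = 0.029. Discount each cash flow and weight by its period:
  t   CF        PV=CF/(1+0.029)^t    t·PV
  1        35.00        34.0136        34.0136
  2        35.00        33.0550        66.1100
  3        35.00        32.1234        96.3703
  4     1,035.00       923.1640     3,692.6559
  Σ                  1,022.3560     3,889.1498
Price P = Σ PV = 1,022.3560.
Macaulay duration = Σ(t·PV) / P = 3,889.1498 / 1,022.3560 = 3.80411 half-year periods.
In years: 3.80411 / 2 = 1.90205 years.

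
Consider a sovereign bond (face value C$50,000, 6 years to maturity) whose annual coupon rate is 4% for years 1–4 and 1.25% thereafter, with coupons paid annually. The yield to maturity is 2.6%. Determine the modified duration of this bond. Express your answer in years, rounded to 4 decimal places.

Periodic yield y = 0.026. First find Macaulay duration:
  t   CF        PV=CF/(1+0.026)^t    t·PV
  1     2,000.00     1,949.3177     1,949.3177
  2     2,000.00     1,899.9198     3,799.8396
  3     2,000.00     1,851.7737     5,555.3211
  4     2,000.00     1,804.8477     7,219.3907
  5       625.00       549.7221     2,748.6106
  6    50,625.00    43,399.1148   260,394.6889
  Σ                 51,454.6959   281,667.1687
P = 51,454.6959; Macaulay duration = 281,667.1687 / 51,454.6959 = 5.47408 years.
Modified duration = D_Mac / (1 + y) = 5.47408 / 1.026 = 5.33536 years.

5.3354 years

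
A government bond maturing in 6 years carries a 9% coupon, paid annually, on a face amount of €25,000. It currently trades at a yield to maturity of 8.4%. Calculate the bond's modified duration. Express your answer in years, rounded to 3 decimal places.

Periodic yield y = 0.084. First find Macaulay duration:
  t   CF        PV=CF/(1+0.084)^t    t·PV
  1     2,250.00     2,075.6458     2,075.6458
  2     2,250.00     1,914.8024     3,829.6047
  3     2,250.00     1,766.4228     5,299.2685
  4     2,250.00     1,629.5414     6,518.1655
  5     2,250.00     1,503.2669     7,516.3347
  6    27,250.00    16,795.4179   100,772.5072
  Σ                 25,685.0971   126,011.5263
P = 25,685.0971; Macaulay duration = 126,011.5263 / 25,685.0971 = 4.90602 years.
Modified duration = D_Mac / (1 + y) = 4.90602 / 1.084 = 4.52585 years.

4.526 years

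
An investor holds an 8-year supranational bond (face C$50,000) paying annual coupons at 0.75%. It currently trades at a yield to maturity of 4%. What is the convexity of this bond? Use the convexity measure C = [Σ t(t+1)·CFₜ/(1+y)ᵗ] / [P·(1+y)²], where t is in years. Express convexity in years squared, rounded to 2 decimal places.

63.94

With y = 0.04:
  t   CF        PV=CF/(1+0.04)^t    t·PV        t(t+1)·PV
  1       375.00       360.5769       360.5769         721.1538
  2       375.00       346.7086       693.4172       2,080.2515
  3       375.00       333.3736     1,000.1209       4,000.4836
  4       375.00       320.5516     1,282.2063       6,411.0314
  5       375.00       308.2227     1,541.1133       9,246.6800
  6       375.00       296.3679     1,778.2077      12,447.4538
  7       375.00       284.9692     1,994.7843      15,958.2741
  8    50,375.00    36,808.5191   294,468.1526   2,650,213.3735
  Σ                 39,059.2896   303,118.5792   2,701,078.7017
P = 39,059.2896.
Convexity = Σ t(t+1)·PV / [P·(1+y)²] = 2,701,078.7017 / (39,059.2896 × 1.081600) = 63.93611.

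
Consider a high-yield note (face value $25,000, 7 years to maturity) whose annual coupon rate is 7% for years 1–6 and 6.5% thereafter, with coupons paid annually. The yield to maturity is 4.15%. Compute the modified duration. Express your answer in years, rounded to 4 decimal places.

Periodic yield y = 0.0415. First find Macaulay duration:
  t   CF        PV=CF/(1+0.0415)^t    t·PV
  1     1,750.00     1,680.2688     1,680.2688
  2     1,750.00     1,613.3162     3,226.6324
  3     1,750.00     1,549.0314     4,647.0942
  4     1,750.00     1,487.3081     5,949.2325
  5     1,750.00     1,428.0443     7,140.2215
  6     1,750.00     1,371.1419     8,226.8514
  7    26,625.00    20,029.7116   140,207.9813
  Σ                 29,158.8224   171,078.2822
P = 29,158.8224; Macaulay duration = 171,078.2822 / 29,158.8224 = 5.86712 years.
Modified duration = D_Mac / (1 + y) = 5.86712 / 1.0415 = 5.63334 years.

5.6333 years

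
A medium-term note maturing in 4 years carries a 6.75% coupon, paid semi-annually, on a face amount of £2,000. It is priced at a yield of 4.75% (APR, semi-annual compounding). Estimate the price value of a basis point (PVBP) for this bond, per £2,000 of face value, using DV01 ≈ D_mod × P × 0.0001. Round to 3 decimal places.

£0.752

Periodic yield y = 0.02375.
  t   CF        PV=CF/(1+0.02375)^t    t·PV
  1        67.50        65.9341        65.9341
  2        67.50        64.4045       128.8089
  3        67.50        62.9103       188.7310
  4        67.50        61.4509       245.8035
  5        67.50        60.0253       300.1264
  6        67.50        58.6328       351.7965
  7        67.50        57.2725       400.9077
  8     2,067.50     1,713.5398    13,708.3185
  Σ                  2,144.1701    15,390.4267
P = 2,144.1701; D_Mac = 7.17780 half-year periods = 3.58890 yrs; D_mod = 3.50564 yrs.
DV01 ≈ 3.50564 × 2,144.1701 × 0.0001 = 0.751669.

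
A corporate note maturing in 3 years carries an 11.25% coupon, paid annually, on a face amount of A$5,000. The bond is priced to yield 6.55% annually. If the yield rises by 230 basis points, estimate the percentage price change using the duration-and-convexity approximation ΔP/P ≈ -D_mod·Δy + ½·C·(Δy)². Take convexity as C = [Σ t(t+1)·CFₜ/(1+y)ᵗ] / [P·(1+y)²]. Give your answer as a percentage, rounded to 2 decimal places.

-5.63%

With y = 0.0655:
  t   CF        PV=CF/(1+0.0655)^t    t·PV        t(t+1)·PV
  1       562.50       527.9212       527.9212       1,055.8423
  2       562.50       495.4680       990.9360       2,972.8081
  3     5,562.50     4,598.4309    13,795.2926      55,181.1704
  Σ                  5,621.8200    15,314.1498      59,209.8208
P = 5,621.8200; D_Mac = 2.72406 yrs; D_mod = 2.55660 yrs; C = 9.27705.
Duration effect: -2.55660 × (+0.023) = -0.058802
Convexity effect: 0.5 × 9.27705 × (0.023)² = +0.0024538
ΔP/P ≈ -0.058802 + 0.0024538 = -0.056348 = -5.6348%.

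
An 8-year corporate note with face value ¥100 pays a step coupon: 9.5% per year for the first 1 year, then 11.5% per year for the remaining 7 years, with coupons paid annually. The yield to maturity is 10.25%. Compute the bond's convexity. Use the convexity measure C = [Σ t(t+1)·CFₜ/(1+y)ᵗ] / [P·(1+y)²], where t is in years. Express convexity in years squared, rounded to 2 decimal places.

With y = 0.1025:
  t   CF        PV=CF/(1+0.1025)^t    t·PV        t(t+1)·PV
  1         9.50         8.6168         8.6168          17.2336
  2        11.50         9.4611        18.9222          56.7665
  3        11.50         8.5815        25.7444         102.9777
  4        11.50         7.7837        31.1346         155.6731
  5        11.50         7.0600        35.3000         211.8001
  6        11.50         6.4036        38.4218         268.9525
  7        11.50         5.8083        40.6580         325.2638
  8       111.50        51.0794       408.6355       3,677.7193
  Σ                    104.7943       607.4332       4,816.3864
P = 104.7943.
Convexity = Σ t(t+1)·PV / [P·(1+y)²] = 4,816.3864 / (104.7943 × 1.215506) = 37.81171.

37.81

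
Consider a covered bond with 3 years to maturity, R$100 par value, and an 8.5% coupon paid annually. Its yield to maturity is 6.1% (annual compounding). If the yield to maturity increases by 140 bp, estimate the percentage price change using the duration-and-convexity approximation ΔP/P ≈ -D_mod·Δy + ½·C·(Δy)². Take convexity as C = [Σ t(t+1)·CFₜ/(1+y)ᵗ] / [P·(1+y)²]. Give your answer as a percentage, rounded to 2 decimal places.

-3.57%

With y = 0.061:
  t   CF        PV=CF/(1+0.061)^t    t·PV        t(t+1)·PV
  1         8.50         8.0113         8.0113          16.0226
  2         8.50         7.5507        15.1014          45.3043
  3       108.50        90.8414       272.5241       1,090.0962
  Σ                    106.4034       295.6368       1,151.4231
P = 106.4034; D_Mac = 2.77845 yrs; D_mod = 2.61871 yrs; C = 9.61277.
Duration effect: -2.61871 × (+0.014) = -0.036662
Convexity effect: 0.5 × 9.61277 × (0.014)² = +0.0009421
ΔP/P ≈ -0.036662 + 0.0009421 = -0.035720 = -3.5720%.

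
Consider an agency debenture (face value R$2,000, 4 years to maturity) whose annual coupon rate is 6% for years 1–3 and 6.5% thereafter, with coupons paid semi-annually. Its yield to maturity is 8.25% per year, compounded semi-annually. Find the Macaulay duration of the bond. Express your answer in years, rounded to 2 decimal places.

3.60 years

Periodic yield y = 0.04125. Discount each cash flow and weight by its period:
  t   CF        PV=CF/(1+0.04125)^t    t·PV
  1        60.00        57.6230        57.6230
  2        60.00        55.3403       110.6805
  3        60.00        53.1479       159.4437
  4        60.00        51.0424       204.1696
  5        60.00        49.0203       245.1016
  6        60.00        47.0783       282.4701
  7        65.00        48.9811       342.8675
  8     2,065.00     1,494.4450    11,955.5601
  Σ                  1,856.6784    13,357.9162
Price P = Σ PV = 1,856.6784.
Macaulay duration = Σ(t·PV) / P = 13,357.9162 / 1,856.6784 = 7.19452 half-year periods.
In years: 7.19452 / 2 = 3.59726 years.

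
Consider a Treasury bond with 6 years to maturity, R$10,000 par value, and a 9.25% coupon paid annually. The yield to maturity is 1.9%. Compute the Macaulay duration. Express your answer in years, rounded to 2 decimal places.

5.06 years

Periodic yield y = 0.019. Discount each cash flow and weight by its year:
  t   CF        PV=CF/(1+0.019)^t    t·PV
  1       925.00       907.7527       907.7527
  2       925.00       890.8270     1,781.6540
  3       925.00       874.2169     2,622.6506
  4       925.00       857.9165     3,431.6658
  5       925.00       841.9200     4,209.5999
  6    10,925.00     9,758.3489    58,550.0934
  Σ                 14,130.9819    71,503.4163
Price P = Σ PV = 14,130.9819.
Macaulay duration = Σ(t·PV) / P = 71,503.4163 / 14,130.9819 = 5.06005 years.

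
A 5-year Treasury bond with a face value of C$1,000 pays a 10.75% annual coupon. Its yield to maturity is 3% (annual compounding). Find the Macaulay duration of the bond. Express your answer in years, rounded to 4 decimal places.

4.2518 years

Periodic yield y = 0.03. Discount each cash flow and weight by its year:
  t   CF        PV=CF/(1+0.03)^t    t·PV
  1       107.50       104.3689       104.3689
  2       107.50       101.3291       202.6581
  3       107.50        98.3777       295.1332
  4       107.50        95.5124       382.0494
  5     1,107.50       955.3392     4,776.6961
  Σ                  1,354.9273     5,760.9058
Price P = Σ PV = 1,354.9273.
Macaulay duration = Σ(t·PV) / P = 5,760.9058 / 1,354.9273 = 4.25182 years.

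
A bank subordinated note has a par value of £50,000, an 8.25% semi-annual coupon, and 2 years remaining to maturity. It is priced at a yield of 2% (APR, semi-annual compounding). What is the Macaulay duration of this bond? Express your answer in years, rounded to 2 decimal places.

Periodic yield y = 0.01. Discount each cash flow and weight by its period:
  t   CF        PV=CF/(1+0.01)^t    t·PV
  1     2,062.50     2,042.0792     2,042.0792
  2     2,062.50     2,021.8606     4,043.7212
  3     2,062.50     2,001.8422     6,005.5265
  4    52,062.50    50,031.0392   200,124.1567
  Σ                 56,096.8212   212,215.4837
Price P = Σ PV = 56,096.8212.
Macaulay duration = Σ(t·PV) / P = 212,215.4837 / 56,096.8212 = 3.78302 half-year periods.
In years: 3.78302 / 2 = 1.89151 years.

1.89 years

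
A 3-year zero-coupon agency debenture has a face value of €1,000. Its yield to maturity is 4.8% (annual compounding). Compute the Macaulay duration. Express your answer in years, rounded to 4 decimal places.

A zero-coupon bond has a single cash flow at maturity, so its Macaulay duration equals its maturity: 3 years.

3.0000 years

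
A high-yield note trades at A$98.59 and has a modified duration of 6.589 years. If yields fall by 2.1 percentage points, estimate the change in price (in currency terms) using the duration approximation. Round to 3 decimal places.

+A$13.642

Duration approximation: ΔP/P ≈ -D_mod · Δy = -6.589 × (-0.021) = +0.138369.
ΔP ≈ 98.59 × (+0.138369) = +13.64179971.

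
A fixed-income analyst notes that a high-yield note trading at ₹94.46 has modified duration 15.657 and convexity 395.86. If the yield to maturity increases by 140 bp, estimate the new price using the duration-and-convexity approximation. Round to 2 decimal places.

Duration effect: -D_mod·Δy = -15.657 × (+0.014) = -0.219198
Convexity effect: ½·C·(Δy)² = 0.5 × 395.86 × (0.014)² = +0.03879428
ΔP/P ≈ -0.219198 + 0.03879428 = -0.18040372
New price ≈ 94.46 × (1 - 0.18040372) = 77.4190646088.

₹77.42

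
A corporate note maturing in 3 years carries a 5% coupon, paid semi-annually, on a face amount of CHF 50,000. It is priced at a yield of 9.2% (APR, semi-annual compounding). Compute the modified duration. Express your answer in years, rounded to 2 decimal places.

2.69 years

Periodic yield y = 0.046. First find Macaulay duration:
  t   CF        PV=CF/(1+0.046)^t    t·PV
  1     1,250.00     1,195.0287     1,195.0287
  2     1,250.00     1,142.4748     2,284.9497
  3     1,250.00     1,092.2322     3,276.6965
  4     1,250.00     1,044.1990     4,176.7960
  5     1,250.00       998.2782     4,991.3910
  6    51,250.00    39,129.4517   234,776.7103
  Σ                 44,601.6646   250,701.5722
P = 44,601.6646; Macaulay duration = 250,701.5722 / 44,601.6646 = 5.62090 half-year periods = 2.81045 years.
Modified duration = D_Mac / (1 + y) = 2.81045 / 1.046 = 2.68686 years.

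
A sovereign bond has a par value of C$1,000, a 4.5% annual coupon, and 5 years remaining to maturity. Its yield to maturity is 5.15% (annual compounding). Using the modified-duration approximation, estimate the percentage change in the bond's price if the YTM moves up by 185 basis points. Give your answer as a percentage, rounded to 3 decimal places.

-8.059%

Periodic yield y = 0.0515. Modified duration first:
  t   CF        PV=CF/(1+0.0515)^t    t·PV
  1        45.00        42.7960        42.7960
  2        45.00        40.7000        81.3999
  3        45.00        38.7066       116.1197
  4        45.00        36.8108       147.2433
  5     1,045.00       812.9614     4,064.8068
  Σ                    971.9747     4,452.3657
P = 971.9747; D_Mac = 4.58074 yrs; D_mod = 4.58074/(1+0.0515) = 4.35639 yrs.
ΔP/P ≈ -D_mod · Δy = -4.35639 × (+0.0185) = -0.080593 = -8.0593%.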